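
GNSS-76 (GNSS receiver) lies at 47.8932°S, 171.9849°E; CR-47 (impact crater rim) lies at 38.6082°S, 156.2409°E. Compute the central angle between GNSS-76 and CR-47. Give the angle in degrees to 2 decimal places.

Δφ = 9.2850°,  Δλ = -15.7440°
a = sin²(Δφ/2) + cos φ₁ cos φ₂ sin²(Δλ/2) = 0.016380
c = 2·arcsin(√a) = 0.256669 rad = 14.7061°

14.71°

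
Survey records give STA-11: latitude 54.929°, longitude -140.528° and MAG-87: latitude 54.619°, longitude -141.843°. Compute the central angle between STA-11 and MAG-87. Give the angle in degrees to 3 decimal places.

Δφ = -0.3100°,  Δλ = -1.3150°
a = sin²(Δφ/2) + cos φ₁ cos φ₂ sin²(Δλ/2) = 0.000051
c = 2·arcsin(√a) = 0.014301 rad = 0.8194°

0.819°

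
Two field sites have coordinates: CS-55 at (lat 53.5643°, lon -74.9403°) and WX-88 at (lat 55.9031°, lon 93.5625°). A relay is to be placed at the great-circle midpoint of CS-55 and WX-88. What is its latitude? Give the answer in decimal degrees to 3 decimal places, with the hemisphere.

85.786°N

Bx = cos φ₂ cos Δλ = -0.549346,  By = cos φ₂ sin Δλ = 0.111738
φₘ = atan2(sin φ₁ + sin φ₂, √((cos φ₁ + Bx)² + By²)) = 85.78573°
λₘ = λ₁ + atan2(By, cos φ₁ + Bx) = -6.68850°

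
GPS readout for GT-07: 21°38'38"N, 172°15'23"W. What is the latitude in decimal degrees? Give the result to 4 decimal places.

21.6439°N

21° + 38′/60 + 38″/3600 = 21 + 0.63333 + 0.01056 = 21.6439°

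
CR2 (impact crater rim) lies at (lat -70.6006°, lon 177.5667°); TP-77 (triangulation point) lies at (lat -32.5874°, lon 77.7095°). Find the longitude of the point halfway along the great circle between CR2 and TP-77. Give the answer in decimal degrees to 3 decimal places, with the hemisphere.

Bx = cos φ₂ cos Δλ = -0.144242,  By = cos φ₂ sin Δλ = -0.830132
φₘ = atan2(sin φ₁ + sin φ₂, √((cos φ₁ + Bx)² + By²)) = -60.12747°
λₘ = λ₁ + atan2(By, cos φ₁ + Bx) = 100.32124°

100.321°E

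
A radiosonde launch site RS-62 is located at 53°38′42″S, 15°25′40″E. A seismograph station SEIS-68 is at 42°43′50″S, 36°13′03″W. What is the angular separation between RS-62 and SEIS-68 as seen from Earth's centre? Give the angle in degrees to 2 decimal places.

RS-62: φ = -53.64500°, λ = +15.42778°
SEIS-68: φ = -42.73056°, λ = -36.21750°
Δφ = 10.9144°,  Δλ = -51.6453°
a = sin²(Δφ/2) + cos φ₁ cos φ₂ sin²(Δλ/2) = 0.091662
c = 2·arcsin(√a) = 0.615168 rad = 35.2465°

35.25°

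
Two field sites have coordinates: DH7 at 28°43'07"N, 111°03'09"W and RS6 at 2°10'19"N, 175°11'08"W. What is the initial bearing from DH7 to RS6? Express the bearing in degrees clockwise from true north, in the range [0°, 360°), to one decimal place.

258.9°

DH7: φ = +28.71861°, λ = -111.05250°
RS6: φ = +2.17194°, λ = -175.18556°
Δλ = -64.1331°
y = sin Δλ · cos φ₂ = -0.899163
x = cos φ₁ sin φ₂ − sin φ₁ cos φ₂ cos Δλ = -0.176250
θ = atan2(y, x) = -101.0903° → 258.9097° (mod 360°)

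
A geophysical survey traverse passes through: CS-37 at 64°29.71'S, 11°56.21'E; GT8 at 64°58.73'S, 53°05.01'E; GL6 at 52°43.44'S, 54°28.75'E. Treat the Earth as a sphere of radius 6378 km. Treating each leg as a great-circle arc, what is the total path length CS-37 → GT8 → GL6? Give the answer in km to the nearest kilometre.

3287 km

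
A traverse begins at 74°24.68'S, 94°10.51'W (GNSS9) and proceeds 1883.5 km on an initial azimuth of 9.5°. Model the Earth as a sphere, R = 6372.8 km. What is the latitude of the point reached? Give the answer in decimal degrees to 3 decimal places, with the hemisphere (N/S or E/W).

57.592°S

GNSS9: φ = -74.41133°, λ = -94.17517°
δ = d/R = 1883.5/6372.8 = 0.295553 rad
φ₂ = arcsin(sin φ₁ cos δ + cos φ₁ sin δ cos θ)
   = arcsin(-0.96322·0.95664 + 0.26873·0.29127·0.98629) = -57.59197°
λ₂ = λ₁ + atan2(sin θ sin δ cos φ₁, cos δ − sin φ₁ sin φ₂) = -89.02893°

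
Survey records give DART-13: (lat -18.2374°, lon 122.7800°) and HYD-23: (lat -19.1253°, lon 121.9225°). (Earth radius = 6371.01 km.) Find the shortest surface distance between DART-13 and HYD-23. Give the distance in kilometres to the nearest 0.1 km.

133.8 km

Δφ = -0.8879°,  Δλ = -0.8575°
a = sin²(Δφ/2) + cos φ₁ cos φ₂ sin²(Δλ/2) = 0.000110
c = 2·arcsin(√a) = 0.021004 rad = 1.2034°
d = R·c = 6371.01 × 0.021004 = 133.8 km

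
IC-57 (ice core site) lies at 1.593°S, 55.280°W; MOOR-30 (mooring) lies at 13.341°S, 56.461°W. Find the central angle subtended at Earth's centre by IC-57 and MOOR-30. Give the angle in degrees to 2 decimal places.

11.81°

Δφ = -11.7480°,  Δλ = -1.1810°
a = sin²(Δφ/2) + cos φ₁ cos φ₂ sin²(Δλ/2) = 0.010577
c = 2·arcsin(√a) = 0.206054 rad = 11.8060°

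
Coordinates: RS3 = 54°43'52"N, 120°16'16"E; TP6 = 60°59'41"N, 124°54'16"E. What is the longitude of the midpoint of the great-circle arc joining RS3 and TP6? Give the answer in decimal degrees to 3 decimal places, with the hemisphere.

RS3: φ = +54.73111°, λ = +120.27111°
TP6: φ = +60.99472°, λ = +124.90444°
Bx = cos φ₂ cos Δλ = 0.483306,  By = cos φ₂ sin Δλ = 0.039169
φₘ = atan2(sin φ₁ + sin φ₂, √((cos φ₁ + Bx)² + By²)) = 57.88386°
λₘ = λ₁ + atan2(By, cos φ₁ + Bx) = 122.38589°

122.386°E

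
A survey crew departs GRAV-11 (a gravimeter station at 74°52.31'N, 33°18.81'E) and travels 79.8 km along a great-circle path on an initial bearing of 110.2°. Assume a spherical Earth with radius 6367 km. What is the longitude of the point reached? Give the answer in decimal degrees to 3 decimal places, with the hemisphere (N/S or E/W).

GRAV-11: φ = +74.87183°, λ = +33.31350°
δ = d/R = 79.8/6367 = 0.012533 rad
φ₂ = arcsin(sin φ₁ cos δ + cos φ₁ sin δ cos θ)
   = arcsin(0.96534·0.99992 + 0.26098·0.01253·-0.34530) = 74.60945°
λ₂ = λ₁ + atan2(sin θ sin δ cos φ₁, cos δ − sin φ₁ sin φ₂) = 35.85363°

35.854°E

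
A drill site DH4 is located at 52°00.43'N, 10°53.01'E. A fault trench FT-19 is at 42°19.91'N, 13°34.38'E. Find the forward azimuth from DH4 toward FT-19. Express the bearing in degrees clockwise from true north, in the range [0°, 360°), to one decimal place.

168.3°

DH4: φ = +52.00717°, λ = +10.88350°
FT-19: φ = +42.33183°, λ = +13.57300°
Δλ = 2.6895°
y = sin Δλ · cos φ₂ = 0.034688
x = cos φ₁ sin φ₂ − sin φ₁ cos φ₂ cos Δλ = -0.167423
θ = atan2(y, x) = 168.2945° → 168.2945° (mod 360°)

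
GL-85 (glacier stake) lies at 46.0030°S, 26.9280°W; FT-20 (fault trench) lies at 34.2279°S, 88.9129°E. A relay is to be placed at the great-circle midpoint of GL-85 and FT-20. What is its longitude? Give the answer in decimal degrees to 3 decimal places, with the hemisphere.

Bx = cos φ₂ cos Δλ = -0.360383,  By = cos φ₂ sin Δλ = 0.744133
φₘ = atan2(sin φ₁ + sin φ₂, √((cos φ₁ + Bx)² + By²)) = -57.52819°
λₘ = λ₁ + atan2(By, cos φ₁ + Bx) = 38.88411°

38.884°E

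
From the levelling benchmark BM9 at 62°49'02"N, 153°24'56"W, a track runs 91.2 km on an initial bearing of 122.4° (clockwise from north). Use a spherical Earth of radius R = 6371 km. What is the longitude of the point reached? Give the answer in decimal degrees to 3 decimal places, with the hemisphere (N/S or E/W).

151.922°W

BM9: φ = +62.81722°, λ = -153.41556°
δ = d/R = 91.2/6371 = 0.014315 rad
φ₂ = arcsin(sin φ₁ cos δ + cos φ₁ sin δ cos θ)
   = arcsin(0.88955·0.99990 + 0.45683·0.01431·-0.53583) = 62.36973°
λ₂ = λ₁ + atan2(sin θ sin δ cos φ₁, cos δ − sin φ₁ sin φ₂) = -151.92222°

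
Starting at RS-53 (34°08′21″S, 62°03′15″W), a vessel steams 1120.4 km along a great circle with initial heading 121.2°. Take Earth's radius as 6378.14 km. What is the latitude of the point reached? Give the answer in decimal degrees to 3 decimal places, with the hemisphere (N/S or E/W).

38.866°S

RS-53: φ = -34.13917°, λ = -62.05417°
δ = d/R = 1120.4/6378.14 = 0.175662 rad
φ₂ = arcsin(sin φ₁ cos δ + cos φ₁ sin δ cos θ)
   = arcsin(-0.56120·0.98461 + 0.82768·0.17476·-0.51803) = -38.86582°
λ₂ = λ₁ + atan2(sin θ sin δ cos φ₁, cos δ − sin φ₁ sin φ₂) = -50.98545°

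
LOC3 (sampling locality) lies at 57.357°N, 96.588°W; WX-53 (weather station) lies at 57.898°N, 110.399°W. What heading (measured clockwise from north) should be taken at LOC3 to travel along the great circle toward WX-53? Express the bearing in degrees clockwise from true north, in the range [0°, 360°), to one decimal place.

280.0°

Δλ = -13.8110°
y = sin Δλ · cos φ₂ = -0.126862
x = cos φ₁ sin φ₂ − sin φ₁ cos φ₂ cos Δλ = 0.022380
θ = atan2(y, x) = -79.9955° → 280.0045° (mod 360°)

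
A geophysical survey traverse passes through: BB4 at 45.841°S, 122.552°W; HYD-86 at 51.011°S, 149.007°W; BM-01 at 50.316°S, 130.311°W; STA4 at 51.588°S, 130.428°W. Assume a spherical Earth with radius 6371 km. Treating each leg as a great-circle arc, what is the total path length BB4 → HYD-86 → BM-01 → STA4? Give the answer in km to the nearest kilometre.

3481 km

BB4→HYD-86: c = 0.317453 rad, d = 2022.49 km
HYD-86→BM-01: c = 0.206636 rad, d = 1316.48 km
BM-01→STA4: c = 0.022238 rad, d = 141.68 km
Total = 2022.49 + 1316.48 + 141.68 = 3480.65 km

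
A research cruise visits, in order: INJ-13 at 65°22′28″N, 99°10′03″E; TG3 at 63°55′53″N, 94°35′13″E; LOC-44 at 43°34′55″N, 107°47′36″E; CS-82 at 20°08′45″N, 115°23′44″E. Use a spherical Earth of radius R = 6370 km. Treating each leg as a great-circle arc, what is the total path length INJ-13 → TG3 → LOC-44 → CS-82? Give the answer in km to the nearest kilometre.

5382 km

INJ-13: φ = +65.37444°, λ = +99.16750°
TG3: φ = +63.93139°, λ = +94.58694°
LOC-44: φ = +43.58194°, λ = +107.79333°
CS-82: φ = +20.14583°, λ = +115.39556°
INJ-13→TG3: c = 0.042477 rad, d = 270.58 km
TG3→LOC-44: c = 0.378634 rad, d = 2411.90 km
LOC-44→CS-82: c = 0.423815 rad, d = 2699.70 km
Total = 270.58 + 2411.90 + 2699.70 = 5382.18 km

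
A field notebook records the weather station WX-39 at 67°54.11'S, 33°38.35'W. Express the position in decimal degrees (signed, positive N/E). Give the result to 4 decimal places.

-67.9018°, -33.6392°

lat: 67.9018° S → -67.9018°
lon: 33.6392° W → -33.6392°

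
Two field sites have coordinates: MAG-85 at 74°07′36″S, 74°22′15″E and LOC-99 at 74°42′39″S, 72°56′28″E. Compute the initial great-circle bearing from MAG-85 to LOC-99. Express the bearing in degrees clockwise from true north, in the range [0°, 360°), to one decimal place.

212.6°

MAG-85: φ = -74.12667°, λ = +74.37083°
LOC-99: φ = -74.71083°, λ = +72.94111°
Δλ = -1.4297°
y = sin Δλ · cos φ₂ = -0.006579
x = cos φ₁ sin φ₂ − sin φ₁ cos φ₂ cos Δλ = -0.010274
θ = atan2(y, x) = -147.3663° → 212.6337° (mod 360°)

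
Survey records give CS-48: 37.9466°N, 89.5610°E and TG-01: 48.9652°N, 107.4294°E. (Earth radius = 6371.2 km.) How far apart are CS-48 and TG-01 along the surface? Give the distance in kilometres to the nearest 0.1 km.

1884.1 km

Δφ = 11.0186°,  Δλ = 17.8684°
a = sin²(Δφ/2) + cos φ₁ cos φ₂ sin²(Δλ/2) = 0.021704
c = 2·arcsin(√a) = 0.295721 rad = 16.9435°
d = R·c = 6371.2 × 0.295721 = 1884.1 km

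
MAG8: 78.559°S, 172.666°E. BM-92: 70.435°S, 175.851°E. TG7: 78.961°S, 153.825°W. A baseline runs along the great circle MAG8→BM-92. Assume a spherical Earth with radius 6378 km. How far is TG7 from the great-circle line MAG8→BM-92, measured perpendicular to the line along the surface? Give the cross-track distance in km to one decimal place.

701.7 km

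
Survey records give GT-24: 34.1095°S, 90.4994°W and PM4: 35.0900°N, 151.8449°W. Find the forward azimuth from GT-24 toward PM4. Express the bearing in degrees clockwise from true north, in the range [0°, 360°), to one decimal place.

Δλ = -61.3455°
y = sin Δλ · cos φ₂ = -0.718037
x = cos φ₁ sin φ₂ − sin φ₁ cos φ₂ cos Δλ = 0.696001
θ = atan2(y, x) = -45.8928° → 314.1072° (mod 360°)

314.1°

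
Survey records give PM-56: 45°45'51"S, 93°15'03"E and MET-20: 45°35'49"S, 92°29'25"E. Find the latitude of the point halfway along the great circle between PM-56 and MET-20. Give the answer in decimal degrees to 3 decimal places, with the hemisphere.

45.681°S

PM-56: φ = -45.76417°, λ = +93.25083°
MET-20: φ = -45.59694°, λ = +92.49028°
Bx = cos φ₂ cos Δλ = 0.699640,  By = cos φ₂ sin Δλ = -0.009288
φₘ = atan2(sin φ₁ + sin φ₂, √((cos φ₁ + Bx)² + By²)) = -45.68119°
λₘ = λ₁ + atan2(By, cos φ₁ + Bx) = 92.86999°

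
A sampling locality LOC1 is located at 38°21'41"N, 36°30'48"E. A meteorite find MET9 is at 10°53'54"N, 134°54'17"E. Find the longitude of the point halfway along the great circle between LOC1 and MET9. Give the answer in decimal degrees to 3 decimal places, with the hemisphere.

93.103°E

LOC1: φ = +38.36139°, λ = +36.51333°
MET9: φ = +10.89833°, λ = +134.90472°
Bx = cos φ₂ cos Δλ = -0.143302,  By = cos φ₂ sin Δλ = 0.971452
φₘ = atan2(sin φ₁ + sin φ₂, √((cos φ₁ + Bx)² + By²)) = 34.82810°
λₘ = λ₁ + atan2(By, cos φ₁ + Bx) = 93.10284°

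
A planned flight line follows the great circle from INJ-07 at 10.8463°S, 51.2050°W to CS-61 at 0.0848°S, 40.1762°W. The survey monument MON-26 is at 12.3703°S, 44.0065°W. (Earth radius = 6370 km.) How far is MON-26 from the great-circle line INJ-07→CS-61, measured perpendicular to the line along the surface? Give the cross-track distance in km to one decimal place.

δ₁₃ = central angle INJ-07→MON-26 = 0.125902 rad  (haversine)
θ₁₃ = bearing INJ-07→MON-26 = 102.905°,  θ₁₂ = bearing INJ-07→CS-61 = 46.232°
dₓₜ = R·arcsin(sin δ₁₃ · sin(θ₁₃ − θ₁₂)) = 6370·arcsin(0.12557·sin(56.673°)) = 669.570 km
|dₓₜ| = 669.570 km

669.6 km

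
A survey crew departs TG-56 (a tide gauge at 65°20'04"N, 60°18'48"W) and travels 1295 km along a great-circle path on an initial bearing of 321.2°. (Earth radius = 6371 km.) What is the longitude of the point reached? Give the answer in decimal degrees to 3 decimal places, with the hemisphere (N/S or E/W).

85.766°W

TG-56: φ = +65.33444°, λ = -60.31333°
δ = d/R = 1295/6371 = 0.203265 rad
φ₂ = arcsin(sin φ₁ cos δ + cos φ₁ sin δ cos θ)
   = arcsin(0.90876·0.97941 + 0.41732·0.20187·0.77934) = 72.88280°
λ₂ = λ₁ + atan2(sin θ sin δ cos φ₁, cos δ − sin φ₁ sin φ₂) = -85.76591°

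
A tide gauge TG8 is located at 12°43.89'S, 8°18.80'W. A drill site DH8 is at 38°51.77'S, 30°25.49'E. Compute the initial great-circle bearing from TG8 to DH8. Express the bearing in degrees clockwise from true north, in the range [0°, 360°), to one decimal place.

134.5°

TG8: φ = -12.73150°, λ = -8.31333°
DH8: φ = -38.86283°, λ = +30.42483°
Δλ = 38.7382°
y = sin Δλ · cos φ₂ = 0.487250
x = cos φ₁ sin φ₂ − sin φ₁ cos φ₂ cos Δλ = -0.478180
θ = atan2(y, x) = 134.4617° → 134.4617° (mod 360°)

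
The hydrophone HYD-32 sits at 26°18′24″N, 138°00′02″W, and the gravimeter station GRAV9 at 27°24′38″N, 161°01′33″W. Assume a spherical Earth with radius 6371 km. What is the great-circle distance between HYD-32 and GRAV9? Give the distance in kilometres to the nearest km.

2284 km

HYD-32: φ = +26.30667°, λ = -138.00056°
GRAV9: φ = +27.41056°, λ = -161.02583°
Δφ = 1.1039°,  Δλ = -23.0253°
a = sin²(Δφ/2) + cos φ₁ cos φ₂ sin²(Δλ/2) = 0.031792
c = 2·arcsin(√a) = 0.358525 rad = 20.5420°
d = R·c = 6371 × 0.358525 = 2284.2 km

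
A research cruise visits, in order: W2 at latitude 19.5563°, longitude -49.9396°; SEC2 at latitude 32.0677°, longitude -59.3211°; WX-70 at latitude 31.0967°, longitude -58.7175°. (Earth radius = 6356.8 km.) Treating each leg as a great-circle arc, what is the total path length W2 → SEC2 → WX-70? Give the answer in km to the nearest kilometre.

1795 km

W2→SEC2: c = 0.263162 rad, d = 1672.87 km
SEC2→WX-70: c = 0.019177 rad, d = 121.90 km
Total = 1672.87 + 121.90 = 1794.77 km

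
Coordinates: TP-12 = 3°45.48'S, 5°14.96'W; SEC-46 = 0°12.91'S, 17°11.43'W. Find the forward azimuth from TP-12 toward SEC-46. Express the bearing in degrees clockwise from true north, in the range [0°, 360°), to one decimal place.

286.3°

TP-12: φ = -3.75800°, λ = -5.24933°
SEC-46: φ = -0.21517°, λ = -17.19050°
Δλ = -11.9412°
y = sin Δλ · cos φ₂ = -0.206906
x = cos φ₁ sin φ₂ − sin φ₁ cos φ₂ cos Δλ = 0.060376
θ = atan2(y, x) = -73.7324° → 286.2676° (mod 360°)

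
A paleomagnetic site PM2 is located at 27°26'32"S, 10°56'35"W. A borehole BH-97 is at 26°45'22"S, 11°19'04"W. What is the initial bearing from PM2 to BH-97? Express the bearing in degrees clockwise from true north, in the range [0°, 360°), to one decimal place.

PM2: φ = -27.44222°, λ = -10.94306°
BH-97: φ = -26.75611°, λ = -11.31778°
Δλ = -0.3747°
y = sin Δλ · cos φ₂ = -0.005840
x = cos φ₁ sin φ₂ − sin φ₁ cos φ₂ cos Δλ = 0.011966
θ = atan2(y, x) = -26.0144° → 333.9856° (mod 360°)

334.0°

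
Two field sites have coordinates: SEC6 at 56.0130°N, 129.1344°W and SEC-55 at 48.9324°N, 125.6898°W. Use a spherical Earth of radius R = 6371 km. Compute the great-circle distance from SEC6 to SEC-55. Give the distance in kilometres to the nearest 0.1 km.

820.9 km

Δφ = -7.0806°,  Δλ = 3.4446°
a = sin²(Δφ/2) + cos φ₁ cos φ₂ sin²(Δλ/2) = 0.004145
c = 2·arcsin(√a) = 0.128850 rad = 7.3826°
d = R·c = 6371 × 0.128850 = 820.9 km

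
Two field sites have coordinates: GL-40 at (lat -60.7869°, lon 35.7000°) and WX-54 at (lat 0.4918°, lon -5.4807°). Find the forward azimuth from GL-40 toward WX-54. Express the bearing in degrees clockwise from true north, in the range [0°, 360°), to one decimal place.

Δλ = -41.1807°
y = sin Δλ · cos φ₂ = -0.658412
x = cos φ₁ sin φ₂ − sin φ₁ cos φ₂ cos Δλ = 0.661074
θ = atan2(y, x) = -44.8844° → 315.1156° (mod 360°)

315.1°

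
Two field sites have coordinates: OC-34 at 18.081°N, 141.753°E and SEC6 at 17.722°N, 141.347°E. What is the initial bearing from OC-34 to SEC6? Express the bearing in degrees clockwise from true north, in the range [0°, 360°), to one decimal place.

227.2°

Δλ = -0.4060°
y = sin Δλ · cos φ₂ = -0.006750
x = cos φ₁ sin φ₂ − sin φ₁ cos φ₂ cos Δλ = -0.006258
θ = atan2(y, x) = -132.8364° → 227.1636° (mod 360°)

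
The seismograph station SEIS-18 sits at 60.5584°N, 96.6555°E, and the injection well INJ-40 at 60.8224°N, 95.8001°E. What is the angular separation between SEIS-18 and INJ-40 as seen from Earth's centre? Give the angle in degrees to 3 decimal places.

Δφ = 0.2640°,  Δλ = -0.8554°
a = sin²(Δφ/2) + cos φ₁ cos φ₂ sin²(Δλ/2) = 0.000019
c = 2·arcsin(√a) = 0.008640 rad = 0.4950°

0.495°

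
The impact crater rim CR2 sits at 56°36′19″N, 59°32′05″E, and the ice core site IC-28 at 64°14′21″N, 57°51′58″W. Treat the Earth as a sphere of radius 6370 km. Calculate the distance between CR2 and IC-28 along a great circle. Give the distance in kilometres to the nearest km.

5567 km

CR2: φ = +56.60528°, λ = +59.53472°
IC-28: φ = +64.23917°, λ = -57.86611°
Δφ = 7.6339°,  Δλ = -117.4008°
a = sin²(Δφ/2) + cos φ₁ cos φ₂ sin²(Δλ/2) = 0.179083
c = 2·arcsin(√a) = 0.873909 rad = 50.0713°
d = R·c = 6370 × 0.873909 = 5566.8 km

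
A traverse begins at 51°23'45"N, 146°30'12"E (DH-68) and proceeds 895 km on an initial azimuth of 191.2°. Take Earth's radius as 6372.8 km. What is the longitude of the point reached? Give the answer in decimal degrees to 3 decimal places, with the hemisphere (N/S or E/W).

DH-68: φ = +51.39583°, λ = +146.50333°
δ = d/R = 895/6372.8 = 0.140441 rad
φ₂ = arcsin(sin φ₁ cos δ + cos φ₁ sin δ cos θ)
   = arcsin(0.78148·0.99015 + 0.62394·0.13998·-0.98096) = 43.48038°
λ₂ = λ₁ + atan2(sin θ sin δ cos φ₁, cos δ − sin φ₁ sin φ₂) = 144.35594°

144.356°E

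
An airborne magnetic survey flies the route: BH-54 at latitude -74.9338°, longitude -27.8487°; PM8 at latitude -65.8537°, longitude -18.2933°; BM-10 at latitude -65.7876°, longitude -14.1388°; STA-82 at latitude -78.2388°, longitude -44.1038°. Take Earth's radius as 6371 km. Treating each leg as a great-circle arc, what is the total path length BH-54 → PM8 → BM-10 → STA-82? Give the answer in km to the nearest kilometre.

2940 km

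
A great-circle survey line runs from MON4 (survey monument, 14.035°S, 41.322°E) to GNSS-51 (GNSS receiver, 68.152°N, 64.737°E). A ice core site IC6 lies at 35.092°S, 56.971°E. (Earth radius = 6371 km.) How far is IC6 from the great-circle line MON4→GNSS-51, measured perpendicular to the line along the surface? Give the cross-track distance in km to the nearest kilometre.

δ₁₃ = central angle MON4→IC6 = 0.442232 rad  (haversine)
θ₁₃ = bearing MON4→IC6 = 148.953°,  θ₁₂ = bearing MON4→GNSS-51 = 8.553°
dₓₜ = R·arcsin(sin δ₁₃ · sin(θ₁₃ − θ₁₂)) = 6371·arcsin(0.42796·sin(140.400°)) = 1760.246 km
|dₓₜ| = 1760.246 km

1760 km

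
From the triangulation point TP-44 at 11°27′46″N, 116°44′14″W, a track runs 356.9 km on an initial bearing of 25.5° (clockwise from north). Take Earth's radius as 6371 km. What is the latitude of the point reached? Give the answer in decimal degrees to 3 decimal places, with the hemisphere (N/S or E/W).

14.356°N

TP-44: φ = +11.46278°, λ = -116.73722°
δ = d/R = 356.9/6371 = 0.056019 rad
φ₂ = arcsin(sin φ₁ cos δ + cos φ₁ sin δ cos θ)
   = arcsin(0.19873·0.99843 + 0.98005·0.05599·0.90259) = 14.35609°
λ₂ = λ₁ + atan2(sin θ sin δ cos φ₁, cos δ − sin φ₁ sin φ₂) = -115.31148°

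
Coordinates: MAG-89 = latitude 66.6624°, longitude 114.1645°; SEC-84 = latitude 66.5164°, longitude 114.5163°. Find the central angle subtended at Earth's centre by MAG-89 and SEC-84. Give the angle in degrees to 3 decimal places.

Δφ = -0.1460°,  Δλ = 0.3518°
a = sin²(Δφ/2) + cos φ₁ cos φ₂ sin²(Δλ/2) = 0.000003
c = 2·arcsin(√a) = 0.003528 rad = 0.2021°

0.202°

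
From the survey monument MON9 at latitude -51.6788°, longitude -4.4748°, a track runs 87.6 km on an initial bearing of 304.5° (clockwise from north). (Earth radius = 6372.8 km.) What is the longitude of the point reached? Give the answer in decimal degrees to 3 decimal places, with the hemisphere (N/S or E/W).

5.511°W

δ = d/R = 87.6/6372.8 = 0.013746 rad
φ₂ = arcsin(sin φ₁ cos δ + cos φ₁ sin δ cos θ)
   = arcsin(-0.78455·0.99991 + 0.62007·0.01375·0.56641) = -51.22811°
λ₂ = λ₁ + atan2(sin θ sin δ cos φ₁, cos δ − sin φ₁ sin φ₂) = -5.51131°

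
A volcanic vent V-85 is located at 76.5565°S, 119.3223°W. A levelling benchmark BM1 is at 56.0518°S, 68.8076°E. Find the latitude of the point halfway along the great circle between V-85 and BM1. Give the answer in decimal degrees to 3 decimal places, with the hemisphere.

79.625°S

Bx = cos φ₂ cos Δλ = -0.552831,  By = cos φ₂ sin Δλ = -0.078974
φₘ = atan2(sin φ₁ + sin φ₂, √((cos φ₁ + Bx)² + By²)) = -79.62521°
λₘ = λ₁ + atan2(By, cos φ₁ + Bx) = 74.52656°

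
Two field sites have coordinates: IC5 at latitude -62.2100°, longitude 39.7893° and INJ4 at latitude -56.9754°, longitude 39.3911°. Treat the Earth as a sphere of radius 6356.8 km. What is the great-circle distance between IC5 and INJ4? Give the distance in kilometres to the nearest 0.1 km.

Δφ = 5.2346°,  Δλ = -0.3982°
a = sin²(Δφ/2) + cos φ₁ cos φ₂ sin²(Δλ/2) = 0.002088
c = 2·arcsin(√a) = 0.091428 rad = 5.2385°
d = R·c = 6356.8 × 0.091428 = 581.2 km

581.2 km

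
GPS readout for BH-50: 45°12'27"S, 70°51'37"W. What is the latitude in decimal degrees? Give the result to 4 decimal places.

45.2075°S

45° + 12′/60 + 27″/3600 = 45 + 0.20000 + 0.00750 = 45.2075°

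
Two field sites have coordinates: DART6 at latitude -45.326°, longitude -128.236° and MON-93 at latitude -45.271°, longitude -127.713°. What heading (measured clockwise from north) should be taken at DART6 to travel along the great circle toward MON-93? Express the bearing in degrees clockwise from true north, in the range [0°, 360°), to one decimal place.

Δλ = 0.5230°
y = sin Δλ · cos φ₂ = 0.006424
x = cos φ₁ sin φ₂ − sin φ₁ cos φ₂ cos Δλ = 0.000939
θ = atan2(y, x) = 81.6830° → 81.6830° (mod 360°)

81.7°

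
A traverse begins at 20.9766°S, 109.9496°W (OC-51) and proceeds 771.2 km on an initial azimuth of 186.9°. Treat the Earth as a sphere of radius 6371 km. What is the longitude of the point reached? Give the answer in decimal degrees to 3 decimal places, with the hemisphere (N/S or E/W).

110.890°W

δ = d/R = 771.2/6371 = 0.121049 rad
φ₂ = arcsin(sin φ₁ cos δ + cos φ₁ sin δ cos θ)
   = arcsin(-0.35799·0.99268 + 0.93373·0.12075·-0.99276) = -27.85923°
λ₂ = λ₁ + atan2(sin θ sin δ cos φ₁, cos δ − sin φ₁ sin φ₂) = -110.88979°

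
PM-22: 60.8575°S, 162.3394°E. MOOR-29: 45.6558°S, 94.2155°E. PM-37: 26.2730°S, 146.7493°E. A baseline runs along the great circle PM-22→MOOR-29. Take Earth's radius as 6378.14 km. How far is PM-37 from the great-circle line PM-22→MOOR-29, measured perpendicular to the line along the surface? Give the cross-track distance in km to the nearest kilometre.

δ₁₃ = central angle PM-22→PM-37 = 0.631362 rad  (haversine)
θ₁₃ = bearing PM-22→PM-37 = 335.903°,  θ₁₂ = bearing PM-22→MOOR-29 = 259.450°
dₓₜ = R·arcsin(sin δ₁₃ · sin(θ₁₃ − θ₁₂)) = 6378.14·arcsin(0.59024·sin(76.452°)) = 3898.095 km
|dₓₜ| = 3898.095 km

3898 km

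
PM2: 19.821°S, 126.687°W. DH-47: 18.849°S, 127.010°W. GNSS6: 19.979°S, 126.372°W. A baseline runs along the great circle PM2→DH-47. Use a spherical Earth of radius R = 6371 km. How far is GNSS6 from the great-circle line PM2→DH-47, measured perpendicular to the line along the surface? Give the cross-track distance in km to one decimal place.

δ₁₃ = central angle PM2→GNSS6 = 0.005859 rad  (haversine)
θ₁₃ = bearing PM2→GNSS6 = 118.131°,  θ₁₂ = bearing PM2→DH-47 = 342.537°
dₓₜ = R·arcsin(sin δ₁₃ · sin(θ₁₃ − θ₁₂)) = 6371·arcsin(0.00586·sin(-224.406°)) = 26.120 km
|dₓₜ| = 26.120 km

26.1 km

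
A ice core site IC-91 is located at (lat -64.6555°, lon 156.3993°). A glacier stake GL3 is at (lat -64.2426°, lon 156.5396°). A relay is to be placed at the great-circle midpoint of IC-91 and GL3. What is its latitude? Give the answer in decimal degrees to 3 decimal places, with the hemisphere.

Bx = cos φ₂ cos Δλ = 0.434560,  By = cos φ₂ sin Δλ = 0.001064
φₘ = atan2(sin φ₁ + sin φ₂, √((cos φ₁ + Bx)² + By²)) = -64.44907°
λₘ = λ₁ + atan2(By, cos φ₁ + Bx) = 156.46998°

64.449°S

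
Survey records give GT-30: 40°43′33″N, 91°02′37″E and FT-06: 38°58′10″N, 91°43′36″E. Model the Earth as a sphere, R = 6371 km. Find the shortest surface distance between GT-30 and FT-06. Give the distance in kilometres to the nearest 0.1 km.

203.8 km

GT-30: φ = +40.72583°, λ = +91.04361°
FT-06: φ = +38.96944°, λ = +91.72667°
Δφ = -1.7564°,  Δλ = 0.6831°
a = sin²(Δφ/2) + cos φ₁ cos φ₂ sin²(Δλ/2) = 0.000256
c = 2·arcsin(√a) = 0.031992 rad = 1.8330°
d = R·c = 6371 × 0.031992 = 203.8 km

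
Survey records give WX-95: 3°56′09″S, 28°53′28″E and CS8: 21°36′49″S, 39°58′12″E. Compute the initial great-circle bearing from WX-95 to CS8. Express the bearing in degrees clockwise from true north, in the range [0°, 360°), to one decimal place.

149.6°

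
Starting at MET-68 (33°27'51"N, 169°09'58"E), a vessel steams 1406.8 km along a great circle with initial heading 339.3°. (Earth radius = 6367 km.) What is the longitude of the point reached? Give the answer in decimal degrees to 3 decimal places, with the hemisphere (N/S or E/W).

162.859°E

MET-68: φ = +33.46417°, λ = +169.16611°
δ = d/R = 1406.8/6367 = 0.220952 rad
φ₂ = arcsin(sin φ₁ cos δ + cos φ₁ sin δ cos θ)
   = arcsin(0.55142·0.97569 + 0.83423·0.21916·0.93544) = 45.15654°
λ₂ = λ₁ + atan2(sin θ sin δ cos φ₁, cos δ − sin φ₁ sin φ₂) = 162.85913°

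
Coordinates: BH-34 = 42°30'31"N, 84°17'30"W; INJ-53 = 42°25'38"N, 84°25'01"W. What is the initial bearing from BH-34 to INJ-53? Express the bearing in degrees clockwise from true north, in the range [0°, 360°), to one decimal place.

228.7°

BH-34: φ = +42.50861°, λ = -84.29167°
INJ-53: φ = +42.42722°, λ = -84.41694°
Δλ = -0.1253°
y = sin Δλ · cos φ₂ = -0.001614
x = cos φ₁ sin φ₂ − sin φ₁ cos φ₂ cos Δλ = -0.001419
θ = atan2(y, x) = -131.3287° → 228.6713° (mod 360°)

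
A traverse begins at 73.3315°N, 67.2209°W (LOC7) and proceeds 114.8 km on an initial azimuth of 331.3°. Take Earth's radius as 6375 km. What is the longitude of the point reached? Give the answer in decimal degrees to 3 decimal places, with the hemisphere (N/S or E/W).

δ = d/R = 114.8/6375 = 0.018008 rad
φ₂ = arcsin(sin φ₁ cos δ + cos φ₁ sin δ cos θ)
   = arcsin(0.95798·0.99984 + 0.28683·0.01801·0.87715) = 74.22895°
λ₂ = λ₁ + atan2(sin θ sin δ cos φ₁, cos δ − sin φ₁ sin φ₂) = -69.04411°

69.044°W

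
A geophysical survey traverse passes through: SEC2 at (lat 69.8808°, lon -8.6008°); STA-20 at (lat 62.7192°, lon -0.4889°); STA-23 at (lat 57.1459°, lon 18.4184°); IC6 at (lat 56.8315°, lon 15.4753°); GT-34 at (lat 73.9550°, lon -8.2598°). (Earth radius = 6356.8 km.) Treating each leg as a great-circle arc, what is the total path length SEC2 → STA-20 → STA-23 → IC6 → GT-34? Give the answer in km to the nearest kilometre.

4424 km

SEC2→STA-20: c = 0.137067 rad, d = 871.31 km
STA-20→STA-23: c = 0.190782 rad, d = 1212.76 km
STA-23→IC6: c = 0.028515 rad, d = 181.27 km
IC6→GT-34: c = 0.339618 rad, d = 2158.88 km
Total = 871.31 + 1212.76 + 181.27 + 2158.88 = 4424.22 km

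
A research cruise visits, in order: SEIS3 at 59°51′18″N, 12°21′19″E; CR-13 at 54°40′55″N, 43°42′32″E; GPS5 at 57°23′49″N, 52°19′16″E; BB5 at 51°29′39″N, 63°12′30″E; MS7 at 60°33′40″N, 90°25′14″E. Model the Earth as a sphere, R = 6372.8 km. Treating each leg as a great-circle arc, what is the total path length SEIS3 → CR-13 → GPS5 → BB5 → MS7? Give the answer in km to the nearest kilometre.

SEIS3: φ = +59.85500°, λ = +12.35528°
CR-13: φ = +54.68194°, λ = +43.70889°
GPS5: φ = +57.39694°, λ = +52.32111°
BB5: φ = +51.49417°, λ = +63.20833°
MS7: φ = +60.56111°, λ = +90.42056°
SEIS3→CR-13: c = 0.306048 rad, d = 1950.38 km
CR-13→GPS5: c = 0.096316 rad, d = 613.80 km
GPS5→BB5: c = 0.150743 rad, d = 960.65 km
BB5→MS7: c = 0.305701 rad, d = 1948.17 km
Total = 1950.38 + 613.80 + 960.65 + 1948.17 = 5473.01 km

5473 km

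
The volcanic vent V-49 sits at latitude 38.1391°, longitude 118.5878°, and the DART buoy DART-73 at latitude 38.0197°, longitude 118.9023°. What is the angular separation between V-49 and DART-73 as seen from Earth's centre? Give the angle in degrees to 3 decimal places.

Δφ = -0.1194°,  Δλ = 0.3145°
a = sin²(Δφ/2) + cos φ₁ cos φ₂ sin²(Δλ/2) = 0.000006
c = 2·arcsin(√a) = 0.004797 rad = 0.2749°

0.275°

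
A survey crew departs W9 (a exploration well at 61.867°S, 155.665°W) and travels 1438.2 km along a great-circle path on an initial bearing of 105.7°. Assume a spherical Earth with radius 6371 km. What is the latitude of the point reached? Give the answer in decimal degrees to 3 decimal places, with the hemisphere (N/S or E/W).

δ = d/R = 1438.2/6371 = 0.225742 rad
φ₂ = arcsin(sin φ₁ cos δ + cos φ₁ sin δ cos θ)
   = arcsin(-0.88186·0.97463 + 0.47152·0.22383·-0.27060) = -62.62804°
λ₂ = λ₁ + atan2(sin θ sin δ cos φ₁, cos δ − sin φ₁ sin φ₂) = -127.71695°

62.628°S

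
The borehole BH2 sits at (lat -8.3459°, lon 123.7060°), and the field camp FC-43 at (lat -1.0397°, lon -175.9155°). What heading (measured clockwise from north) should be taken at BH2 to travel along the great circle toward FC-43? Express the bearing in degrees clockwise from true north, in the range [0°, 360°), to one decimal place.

Δλ = 60.3785°
y = sin Δλ · cos φ₂ = 0.869166
x = cos φ₁ sin φ₂ − sin φ₁ cos φ₂ cos Δλ = 0.053778
θ = atan2(y, x) = 86.4595° → 86.4595° (mod 360°)

86.5°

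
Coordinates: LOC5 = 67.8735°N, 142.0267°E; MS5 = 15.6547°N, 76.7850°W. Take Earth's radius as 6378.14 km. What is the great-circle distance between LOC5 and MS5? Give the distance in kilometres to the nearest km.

10227 km

Δφ = -52.2188°,  Δλ = 141.1883°
a = sin²(Δφ/2) + cos φ₁ cos φ₂ sin²(Δλ/2) = 0.516319
c = 2·arcsin(√a) = 1.603440 rad = 91.8703°
d = R·c = 6378.14 × 1.603440 = 10227.0 km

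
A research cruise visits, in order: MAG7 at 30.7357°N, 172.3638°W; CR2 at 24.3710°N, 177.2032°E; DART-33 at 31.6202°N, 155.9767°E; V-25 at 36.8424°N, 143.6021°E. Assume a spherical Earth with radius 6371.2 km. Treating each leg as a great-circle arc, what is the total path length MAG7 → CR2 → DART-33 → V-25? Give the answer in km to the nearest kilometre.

MAG7→CR2: c = 0.195800 rad, d = 1247.48 km
CR2→DART-33: c = 0.349970 rad, d = 2229.73 km
DART-33→V-25: c = 0.200251 rad, d = 1275.84 km
Total = 1247.48 + 2229.73 + 1275.84 = 4753.05 km

4753 km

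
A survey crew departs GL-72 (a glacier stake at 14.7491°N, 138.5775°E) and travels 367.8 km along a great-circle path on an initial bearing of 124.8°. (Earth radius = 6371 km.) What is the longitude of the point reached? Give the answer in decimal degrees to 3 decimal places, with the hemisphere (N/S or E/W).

141.363°E

δ = d/R = 367.8/6371 = 0.057730 rad
φ₂ = arcsin(sin φ₁ cos δ + cos φ₁ sin δ cos θ)
   = arcsin(0.25459·0.99833 + 0.96705·0.05770·-0.57071) = 12.84524°
λ₂ = λ₁ + atan2(sin θ sin δ cos φ₁, cos δ − sin φ₁ sin φ₂) = 141.36289°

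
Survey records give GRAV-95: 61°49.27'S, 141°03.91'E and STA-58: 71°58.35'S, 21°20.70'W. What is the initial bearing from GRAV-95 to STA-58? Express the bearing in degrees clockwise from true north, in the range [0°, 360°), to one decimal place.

187.5°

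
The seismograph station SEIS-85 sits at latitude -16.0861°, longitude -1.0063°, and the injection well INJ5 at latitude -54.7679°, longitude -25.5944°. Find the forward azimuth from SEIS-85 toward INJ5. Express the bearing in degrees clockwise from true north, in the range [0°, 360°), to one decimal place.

200.6°

Δλ = -24.5881°
y = sin Δλ · cos φ₂ = -0.240039
x = cos φ₁ sin φ₂ − sin φ₁ cos φ₂ cos Δλ = -0.639489
θ = atan2(y, x) = -159.4258° → 200.5742° (mod 360°)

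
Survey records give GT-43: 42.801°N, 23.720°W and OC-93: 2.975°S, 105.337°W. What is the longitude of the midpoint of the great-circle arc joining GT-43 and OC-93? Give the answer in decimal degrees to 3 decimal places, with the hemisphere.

72.051°W

Bx = cos φ₂ cos Δλ = 0.145593,  By = cos φ₂ sin Δλ = -0.987982
φₘ = atan2(sin φ₁ + sin φ₂, √((cos φ₁ + Bx)² + By²)) = 25.38347°
λₘ = λ₁ + atan2(By, cos φ₁ + Bx) = -72.05070°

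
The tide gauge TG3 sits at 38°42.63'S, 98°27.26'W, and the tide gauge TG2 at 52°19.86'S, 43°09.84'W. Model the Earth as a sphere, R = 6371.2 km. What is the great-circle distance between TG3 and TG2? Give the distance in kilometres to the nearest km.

4443 km

TG3: φ = -38.71050°, λ = -98.45433°
TG2: φ = -52.33100°, λ = -43.16400°
Δφ = -13.6205°,  Δλ = 55.2903°
a = sin²(Δφ/2) + cos φ₁ cos φ₂ sin²(Δλ/2) = 0.116723
c = 2·arcsin(√a) = 0.697339 rad = 39.9546°
d = R·c = 6371.2 × 0.697339 = 4442.9 km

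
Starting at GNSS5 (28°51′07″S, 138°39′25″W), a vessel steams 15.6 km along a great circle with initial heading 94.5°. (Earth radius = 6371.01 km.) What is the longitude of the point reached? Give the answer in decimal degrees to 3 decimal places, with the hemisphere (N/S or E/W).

GNSS5: φ = -28.85194°, λ = -138.65694°
δ = d/R = 15.6/6371.01 = 0.002449 rad
φ₂ = arcsin(sin φ₁ cos δ + cos φ₁ sin δ cos θ)
   = arcsin(-0.48255·1.00000 + 0.87587·0.00245·-0.07846) = -28.86286°
λ₂ = λ₁ + atan2(sin θ sin δ cos φ₁, cos δ − sin φ₁ sin φ₂) = -138.49724°

138.497°W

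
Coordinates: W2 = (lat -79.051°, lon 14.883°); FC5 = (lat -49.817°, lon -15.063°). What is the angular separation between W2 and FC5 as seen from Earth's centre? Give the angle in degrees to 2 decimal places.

Δφ = 29.2340°,  Δλ = -29.9460°
a = sin²(Δφ/2) + cos φ₁ cos φ₂ sin²(Δλ/2) = 0.071864
c = 2·arcsin(√a) = 0.542789 rad = 31.0995°

31.10°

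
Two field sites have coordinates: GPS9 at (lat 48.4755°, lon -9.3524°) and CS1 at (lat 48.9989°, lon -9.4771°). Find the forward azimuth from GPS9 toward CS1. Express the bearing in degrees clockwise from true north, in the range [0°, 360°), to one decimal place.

Δλ = -0.1247°
y = sin Δλ · cos φ₂ = -0.001428
x = cos φ₁ sin φ₂ − sin φ₁ cos φ₂ cos Δλ = 0.009136
θ = atan2(y, x) = -8.8830° → 351.1170° (mod 360°)

351.1°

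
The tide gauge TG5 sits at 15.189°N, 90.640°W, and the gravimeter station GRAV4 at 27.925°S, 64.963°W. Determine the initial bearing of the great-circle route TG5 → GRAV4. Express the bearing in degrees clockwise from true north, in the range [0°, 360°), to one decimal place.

149.9°

Δλ = 25.6770°
y = sin Δλ · cos φ₂ = 0.382845
x = cos φ₁ sin φ₂ − sin φ₁ cos φ₂ cos Δλ = -0.660592
θ = atan2(y, x) = 149.9057° → 149.9057° (mod 360°)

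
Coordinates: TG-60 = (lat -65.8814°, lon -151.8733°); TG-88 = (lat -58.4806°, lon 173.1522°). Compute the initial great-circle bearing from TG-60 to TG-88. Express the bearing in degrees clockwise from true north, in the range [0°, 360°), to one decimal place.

278.1°

Δλ = -34.9745°
y = sin Δλ · cos φ₂ = -0.299668
x = cos φ₁ sin φ₂ − sin φ₁ cos φ₂ cos Δλ = 0.042640
θ = atan2(y, x) = -81.9017° → 278.0983° (mod 360°)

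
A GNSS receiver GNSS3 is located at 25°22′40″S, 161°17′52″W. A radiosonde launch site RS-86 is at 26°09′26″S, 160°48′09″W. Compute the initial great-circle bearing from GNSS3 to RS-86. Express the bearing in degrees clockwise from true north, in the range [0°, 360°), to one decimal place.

GNSS3: φ = -25.37778°, λ = -161.29778°
RS-86: φ = -26.15722°, λ = -160.80250°
Δλ = 0.4953°
y = sin Δλ · cos φ₂ = 0.007759
x = cos φ₁ sin φ₂ − sin φ₁ cos φ₂ cos Δλ = -0.013618
θ = atan2(y, x) = 150.3274° → 150.3274° (mod 360°)

150.3°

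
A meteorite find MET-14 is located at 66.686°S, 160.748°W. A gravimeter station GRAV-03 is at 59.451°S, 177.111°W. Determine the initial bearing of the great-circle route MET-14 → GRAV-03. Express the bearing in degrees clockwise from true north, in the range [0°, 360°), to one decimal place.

Δλ = -16.3630°
y = sin Δλ · cos φ₂ = -0.143192
x = cos φ₁ sin φ₂ − sin φ₁ cos φ₂ cos Δλ = 0.107033
θ = atan2(y, x) = -53.2227° → 306.7773° (mod 360°)

306.8°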